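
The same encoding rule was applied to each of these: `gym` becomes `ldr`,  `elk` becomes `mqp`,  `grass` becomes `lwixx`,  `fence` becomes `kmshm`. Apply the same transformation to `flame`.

kqirm

The shift depends on letter class: consonant g→l is +5, but vowel e→m is +8. Vowels shift forward by 8 and consonants shift forward by 5.
On flame: f(cons)+5=k, l(cons)+5=q, a(vowel)+8=i, m(cons)+5=r, e(vowel)+8=m.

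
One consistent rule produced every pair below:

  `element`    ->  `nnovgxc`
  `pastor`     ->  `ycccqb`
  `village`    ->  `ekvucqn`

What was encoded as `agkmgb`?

Shifts by position in element: pos 0: e→n (+9), pos 1: l→n (+2), pos 2: e→o (+10), pos 3: m→v (+9), pos 4: e→g (+2), pos 5: n→x (+10) — repeating every 3. A repeating key of period 3 is used — shifts +9, +2, +10 over and over.
Reversing it on agkmgb: a−9=r, g−2=e, k−10=a, m−9=d, g−2=e, b−10=r.

reader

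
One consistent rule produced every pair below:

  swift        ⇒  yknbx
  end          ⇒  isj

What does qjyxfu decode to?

pastel

The output letters match the input read backwards, each shifted +5: swift reversed is tfiws. Read the word backwards and shift each letter +5.
Reversing it on qjyxfu: shift back: q−5=l, j−5=e, y−5=t, x−5=s, f−5=a, u−5=p → letsap; then reverse → pastel.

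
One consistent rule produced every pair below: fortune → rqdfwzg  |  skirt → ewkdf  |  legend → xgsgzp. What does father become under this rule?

rcftgd

The shift depends on letter class: consonant f→r is +12, but vowel o→q is +2. The rule splits by letter class: vowels +2, consonants +12.
On father: f(cons)+12=r, a(vowel)+2=c, t(cons)+12=f, h(cons)+12=t, e(vowel)+2=g, r(cons)+12=d.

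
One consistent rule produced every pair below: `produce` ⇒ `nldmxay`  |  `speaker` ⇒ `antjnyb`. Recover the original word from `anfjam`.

The output letters match the input read backwards, each shifted +9: produce reversed is ecudorp. Read the word backwards and shift each letter +9.
Decoding anfjam: shift back: a−9=r, n−9=e, f−9=w, j−9=a, a−9=r, m−9=d → reward; then reverse → drawer.

drawer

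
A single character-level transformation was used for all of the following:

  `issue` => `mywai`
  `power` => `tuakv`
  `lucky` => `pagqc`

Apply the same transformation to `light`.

Shifts by position in issue: pos 0: i→m (+4), pos 1: s→y (+6), pos 2: s→w (+4), pos 3: u→a (+6) — repeating every 2. It's a Vigenère-style cipher with numeric key [4,6]: position i shifts by key[i mod 2].
On light: l+4=p, i+6=o, g+4=k, h+6=n, t+4=x.

poknx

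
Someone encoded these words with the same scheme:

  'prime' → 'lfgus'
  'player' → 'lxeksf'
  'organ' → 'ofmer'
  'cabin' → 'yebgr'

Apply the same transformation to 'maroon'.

uefoor

p(15)→l(11) and r(17)→f(5) fit y≡23x+4 (mod 26); the inverse of 23 mod 26 is 17. This is an affine cipher: with a=0,…,z=25, each position x becomes (23x+4) mod 26.
On maroon: m(12)→23·12+4≡20=u; a(0)→23·0+4≡4=e; r(17)→23·17+4≡5=f; o(14)→23·14+4≡14=o; o(14)→23·14+4≡14=o; n(13)→23·13+4≡17=r (all mod 26).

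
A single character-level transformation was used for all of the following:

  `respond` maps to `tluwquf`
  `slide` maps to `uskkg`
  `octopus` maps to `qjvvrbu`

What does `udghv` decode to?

sweat

A repeating key of period 2 is used — shifts +2, +7 over and over.
Undoing it on udghv: u−2=s, d−7=w, g−2=e, h−7=a, v−2=t.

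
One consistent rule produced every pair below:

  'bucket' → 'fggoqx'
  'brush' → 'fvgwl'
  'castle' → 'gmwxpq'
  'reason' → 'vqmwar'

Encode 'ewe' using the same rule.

qaq

The shift depends on letter class: consonant b→f is +4, but vowel u→g is +12. Two shifts are in play — +12 for a/e/i/o/u, +4 for every other letter.
For ewe: e(vowel)+12=q, w(cons)+4=a, e(vowel)+12=q.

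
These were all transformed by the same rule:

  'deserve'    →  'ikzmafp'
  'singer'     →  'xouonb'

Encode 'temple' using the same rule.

yktxuo

In deserve: d→i is +5, e→k is +6, s→z is +7, e→m is +8 — the shift increases by 1 each position. The shift increases by 1 at each position, starting from +5: 5, 6, 7, ….
For temple: t+5=y, e+6=k, m+7=t, p+8=x, l+9=u, e+10=o.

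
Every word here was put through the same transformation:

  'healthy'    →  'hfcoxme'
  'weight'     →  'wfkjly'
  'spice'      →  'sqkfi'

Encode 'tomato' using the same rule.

tpodxt

In healthy: h→h is +0, e→f is +1, a→c is +2, l→o is +3 — the shift increases by 1 each position. Each letter shifts forward by its position index (0, 1, 2, …) — the shift grows by one for each successive letter.
For tomato: t+0=t, o+1=p, m+2=o, a+3=d, t+4=x, o+5=t.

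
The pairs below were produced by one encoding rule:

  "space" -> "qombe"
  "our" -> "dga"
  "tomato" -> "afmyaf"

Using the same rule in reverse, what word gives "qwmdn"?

brake

Read the word backwards and shift each letter +12.
Reversing it on qwmdn: shift back: q−12=e, w−12=k, m−12=a, d−12=r, n−12=b → ekarb; then reverse → brake.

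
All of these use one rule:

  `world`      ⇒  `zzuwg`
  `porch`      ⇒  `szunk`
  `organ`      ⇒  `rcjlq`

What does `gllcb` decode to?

dairy

Shifts by position in world: pos 0: w→z (+3), pos 1: o→z (+11), pos 2: r→u (+3), pos 3: l→w (+11) — repeating every 2. A repeating key of period 2 is used — shifts +3, +11 over and over.
Reversing it on gllcb: g−3=d, l−11=a, l−3=i, c−11=r, b−3=y.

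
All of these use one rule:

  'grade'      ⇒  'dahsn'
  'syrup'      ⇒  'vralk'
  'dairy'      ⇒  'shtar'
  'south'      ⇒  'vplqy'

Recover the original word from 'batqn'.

g(6)→d(3) and r(17)→a(0) fit y≡21x+7 (mod 26); the inverse of 21 mod 26 is 5. Each letter's alphabet position (a=0..z=25) is mapped through 21·x+7 mod 26 — an affine cipher.
Undoing it on batqn: b(1)→5·(1−7)≡22=w; a(0)→5·(0−7)≡17=r; t(19)→5·(19−7)≡8=i; q(16)→5·(16−7)≡19=t; n(13)→5·(13−7)≡4=e (all mod 26).

write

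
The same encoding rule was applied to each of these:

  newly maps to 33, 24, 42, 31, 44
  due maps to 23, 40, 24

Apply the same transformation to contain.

22, 34, 33, 39, 20, 28, 33

n is letter #14 and maps to 33: an offset of 19. The number is (letter's place in the alphabet, a=1) + 19.
For contain: c=3→22, o=15→34, n=14→33, t=20→39, a=1→20, i=9→28, n=14→33.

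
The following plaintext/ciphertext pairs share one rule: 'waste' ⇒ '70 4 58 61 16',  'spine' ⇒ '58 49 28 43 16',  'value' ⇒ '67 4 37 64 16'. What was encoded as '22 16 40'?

w(#23)→70 and a(#1)→4: differences scale by 3, so n = 3·pos + 1. Each letter becomes 3×(its alphabet position, a=1..z=26) + 1.
Reversing it on 22 16 40: 22→(22−1)÷3=7=g, 16→(16−1)÷3=5=e, 40→(40−1)÷3=13=m.

gem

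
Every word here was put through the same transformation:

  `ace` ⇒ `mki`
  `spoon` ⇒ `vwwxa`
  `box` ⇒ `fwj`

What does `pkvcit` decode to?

The output letters match the input read backwards, each shifted +8: ace reversed is eca. Two steps: reverse the string, then apply a Caesar shift of +8.
Reversing it on pkvcit: shift back: p−8=h, k−8=c, v−8=n, c−8=u, i−8=a, t−8=l → hcnual; then reverse → launch.

launch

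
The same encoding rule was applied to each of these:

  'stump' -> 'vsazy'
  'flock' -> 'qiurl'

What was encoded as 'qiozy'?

stick

Two steps: reverse the string, then apply a Caesar shift of +6.
Undoing it on qiozy: shift back: q−6=k, i−6=c, o−6=i, z−6=t, y−6=s → kcits; then reverse → stick.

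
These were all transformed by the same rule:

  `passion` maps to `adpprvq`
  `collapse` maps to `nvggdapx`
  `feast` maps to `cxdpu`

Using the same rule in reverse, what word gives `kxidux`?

rebate

Each letter's alphabet position (a=0..z=25) is mapped through 5·x+3 mod 26 — an affine cipher.
Undoing it on kxidux: k(10)→21·(10−3)≡17=r; x(23)→21·(23−3)≡4=e; i(8)→21·(8−3)≡1=b; d(3)→21·(3−3)≡0=a; u(20)→21·(20−3)≡19=t; x(23)→21·(23−3)≡4=e (all mod 26).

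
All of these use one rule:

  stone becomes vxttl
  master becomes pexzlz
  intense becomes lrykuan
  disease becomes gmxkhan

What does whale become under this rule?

In stone: s→v is +3, t→x is +4, o→t is +5, n→t is +6 — the shift increases by 1 each position. The shift increases by 1 at each position, starting from +3: 3, 4, 5, ….
For whale: w+3=z, h+4=l, a+5=f, l+6=r, e+7=l.

zlfrl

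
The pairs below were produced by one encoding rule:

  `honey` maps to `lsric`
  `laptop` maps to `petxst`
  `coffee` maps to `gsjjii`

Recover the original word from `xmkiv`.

tiger

Compare letters: h→l is +4, o→s is +4, n→r is +4 — a constant shift. Each letter is shifted forward by 4 in the alphabet (a Caesar shift of +4).
Reversing it on xmkiv: x−4=t, m−4=i, k−4=g, i−4=e, v−4=r.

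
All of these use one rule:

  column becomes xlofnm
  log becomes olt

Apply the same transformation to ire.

Each pair mirrors across the alphabet (c↔x, o↔l, l↔o): positions sum to 25. Letters are reflected about the middle of the alphabet (position → 25−position): Atbash.
Applying it to ire: i↔r, r↔i, e↔v.

riv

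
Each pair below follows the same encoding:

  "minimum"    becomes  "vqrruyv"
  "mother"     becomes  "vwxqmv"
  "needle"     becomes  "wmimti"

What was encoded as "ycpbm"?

pulse

Shifts by position in minimum: pos 0: m→v (+9), pos 1: i→q (+8), pos 2: n→r (+4), pos 3: i→r (+9), pos 4: m→u (+8), pos 5: u→y (+4) — repeating every 3. The shifts repeat in a cycle of length 3: positions 0,1,… shift by +9, +8, +4, then the pattern repeats.
Undoing it on ycpbm: y−9=p, c−8=u, p−4=l, b−9=s, m−8=e.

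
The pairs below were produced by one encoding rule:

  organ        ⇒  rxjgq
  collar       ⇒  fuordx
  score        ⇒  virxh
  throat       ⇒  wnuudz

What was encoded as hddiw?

exact

Shifts by position in organ: pos 0: o→r (+3), pos 1: r→x (+6), pos 2: g→j (+3), pos 3: a→g (+6) — repeating every 2. It's a Vigenère-style cipher with numeric key [3,6]: position i shifts by key[i mod 2].
Undoing it on hddiw: h−3=e, d−6=x, d−3=a, i−6=c, w−3=t.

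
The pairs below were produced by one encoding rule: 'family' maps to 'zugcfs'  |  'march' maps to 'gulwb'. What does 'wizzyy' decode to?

It's a constant shift of +20 (ROT20).
Undoing it on wizzyy: w−20=c, i−20=o, z−20=f, z−20=f, y−20=e, y−20=e.

coffee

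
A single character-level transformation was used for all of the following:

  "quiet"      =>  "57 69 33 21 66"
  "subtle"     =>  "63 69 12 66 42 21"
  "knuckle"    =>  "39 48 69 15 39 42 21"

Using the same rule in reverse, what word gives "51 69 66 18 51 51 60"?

q(#17)→57 and u(#21)→69: differences scale by 3, so n = 3·pos + 6. Each letter becomes 3×(its alphabet position, a=1..z=26) + 6.
Undoing it on 51 69 66 18 51 51 60: 51→(51−6)÷3=15=o, 69→(69−6)÷3=21=u, 66→(66−6)÷3=20=t, 18→(18−6)÷3=4=d, 51→(51−6)÷3=15=o, 51→(51−6)÷3=15=o, 60→(60−6)÷3=18=r.

outdoor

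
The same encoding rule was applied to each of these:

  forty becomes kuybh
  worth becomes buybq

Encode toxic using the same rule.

yueql

Letter i (0-indexed) is shifted by i+5, so successive shifts are 5, 6, 7, ….
For toxic: t+5=y, o+6=u, x+7=e, i+8=q, c+9=l.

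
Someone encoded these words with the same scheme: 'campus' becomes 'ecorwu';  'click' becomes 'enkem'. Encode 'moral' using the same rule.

Every letter moves 2 places later in the alphabet, wrapping around z→a.
For moral: m+2=o, o+2=q, r+2=t, a+2=c, l+2=n.

oqtcn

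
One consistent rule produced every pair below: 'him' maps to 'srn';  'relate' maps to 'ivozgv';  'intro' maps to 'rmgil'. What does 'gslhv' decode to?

This is the alphabet-reversal cipher (Atbash): a becomes z, b becomes y, etc.
Reversing it on gslhv: g↔t, s↔h, l↔o, h↔s, v↔e.

those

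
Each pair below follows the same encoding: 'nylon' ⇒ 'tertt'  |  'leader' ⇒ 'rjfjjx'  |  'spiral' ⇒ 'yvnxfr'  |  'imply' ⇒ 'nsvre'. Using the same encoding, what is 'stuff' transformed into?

Vowels shift forward by 5 and consonants shift forward by 6.
Applying it to stuff: s(cons)+6=y, t(cons)+6=z, u(vowel)+5=z, f(cons)+6=l, f(cons)+6=l.

yzzll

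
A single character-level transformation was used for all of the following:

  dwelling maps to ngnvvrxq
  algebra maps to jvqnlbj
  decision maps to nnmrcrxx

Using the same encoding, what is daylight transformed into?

The shift depends on letter class: consonant d→n is +10, but vowel e→n is +9. Vowels shift forward by 9 and consonants shift forward by 10.
On daylight: d(cons)+10=n, a(vowel)+9=j, y(cons)+10=i, l(cons)+10=v, i(vowel)+9=r, g(cons)+10=q, h(cons)+10=r, t(cons)+10=d.

njivrqrd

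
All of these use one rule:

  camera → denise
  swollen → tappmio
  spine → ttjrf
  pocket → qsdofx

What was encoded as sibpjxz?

reality

Shifts by position in camera: pos 0: c→d (+1), pos 1: a→e (+4), pos 2: m→n (+1), pos 3: e→i (+4) — repeating every 2. The shifts repeat in a cycle of length 2: positions 0,1,… shift by +1, +4, then the pattern repeats.
Undoing it on sibpjxz: s−1=r, i−4=e, b−1=a, p−4=l, j−1=i, x−4=t, z−1=y.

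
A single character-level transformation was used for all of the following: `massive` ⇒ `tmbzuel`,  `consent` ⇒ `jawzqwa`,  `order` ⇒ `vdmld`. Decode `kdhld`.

dryer

A repeating key of period 3 is used — shifts +7, +12, +9 over and over.
Reversing it on kdhld: k−7=d, d−12=r, h−9=y, l−7=e, d−12=r.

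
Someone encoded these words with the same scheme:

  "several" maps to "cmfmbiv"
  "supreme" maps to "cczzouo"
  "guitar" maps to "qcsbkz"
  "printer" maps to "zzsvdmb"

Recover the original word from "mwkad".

Shifts by position in several: pos 0: s→c (+10), pos 1: e→m (+8), pos 2: v→f (+10), pos 3: e→m (+8) — repeating every 2. The shifts repeat in a cycle of length 2: positions 0,1,… shift by +10, +8, then the pattern repeats.
Decoding mwkad: m−10=c, w−8=o, k−10=a, a−8=s, d−10=t.

coast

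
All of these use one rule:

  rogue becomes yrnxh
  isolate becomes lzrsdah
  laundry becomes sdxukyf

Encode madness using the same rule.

Vowels shift forward by 3 and consonants shift forward by 7.
On madness: m(cons)+7=t, a(vowel)+3=d, d(cons)+7=k, n(cons)+7=u, e(vowel)+3=h, s(cons)+7=z, s(cons)+7=z.

tdkuhzz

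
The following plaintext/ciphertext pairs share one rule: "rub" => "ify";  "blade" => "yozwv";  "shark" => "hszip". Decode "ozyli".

labor

Each pair mirrors across the alphabet (r↔i, u↔f, b↔y): positions sum to 25. This is the alphabet-reversal cipher (Atbash): a becomes z, b becomes y, etc.
Undoing it on ozyli: o↔l, z↔a, y↔b, l↔o, i↔r.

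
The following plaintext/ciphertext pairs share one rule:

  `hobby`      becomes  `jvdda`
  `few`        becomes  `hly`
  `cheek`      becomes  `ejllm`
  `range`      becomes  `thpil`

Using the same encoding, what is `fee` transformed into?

Two shifts are in play — +7 for a/e/i/o/u, +2 for every other letter.
For fee: f(cons)+2=h, e(vowel)+7=l, e(vowel)+7=l.

hll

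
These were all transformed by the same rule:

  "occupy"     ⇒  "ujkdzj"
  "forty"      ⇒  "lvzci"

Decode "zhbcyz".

In occupy: o→u is +6, c→j is +7, c→k is +8, u→d is +9 — the shift increases by 1 each position. The shift increases by 1 at each position, starting from +6: 6, 7, 8, ….
Reversing it on zhbcyz: z−6=t, h−7=a, b−8=t, c−9=t, y−10=o, z−11=o.

tattoo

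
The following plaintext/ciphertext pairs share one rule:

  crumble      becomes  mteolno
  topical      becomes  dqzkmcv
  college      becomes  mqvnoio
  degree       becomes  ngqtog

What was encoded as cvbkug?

Shifts by position in crumble: pos 0: c→m (+10), pos 1: r→t (+2), pos 2: u→e (+10), pos 3: m→o (+2) — repeating every 2. The shifts repeat in a cycle of length 2: positions 0,1,… shift by +10, +2, then the pattern repeats.
Undoing it on cvbkug: c−10=s, v−2=t, b−10=r, k−2=i, u−10=k, g−2=e.

strike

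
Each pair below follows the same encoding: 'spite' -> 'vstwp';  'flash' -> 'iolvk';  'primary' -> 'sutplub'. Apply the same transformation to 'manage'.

The shift depends on letter class: consonant s→v is +3, but vowel i→t is +11. The rule splits by letter class: vowels +11, consonants +3.
Applying it to manage: m(cons)+3=p, a(vowel)+11=l, n(cons)+3=q, a(vowel)+11=l, g(cons)+3=j, e(vowel)+11=p.

plqljp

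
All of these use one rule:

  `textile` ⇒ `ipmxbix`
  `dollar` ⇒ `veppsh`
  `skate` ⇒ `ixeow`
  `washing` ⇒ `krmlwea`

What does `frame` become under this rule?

iqevj

Two steps: reverse the string, then apply a Caesar shift of +4.
Applying it to frame: reverse → emarf; then shift: e+4=i, m+4=q, a+4=e, r+4=v, f+4=j.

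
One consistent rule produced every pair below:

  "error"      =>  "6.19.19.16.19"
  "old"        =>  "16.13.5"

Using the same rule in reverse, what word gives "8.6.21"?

The number is (letter's place in the alphabet, a=1) + 1.
Decoding 8.6.21: 8→(8−1)÷1=7=g, 6→(6−1)÷1=5=e, 21→(21−1)÷1=20=t.

get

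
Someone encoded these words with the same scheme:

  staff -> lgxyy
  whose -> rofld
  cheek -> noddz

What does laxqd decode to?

spare

This is an affine cipher: with a=0,…,z=25, each position x becomes (21x+23) mod 26.
Undoing it on laxqd: l(11)→5·(11−23)≡18=s; a(0)→5·(0−23)≡15=p; x(23)→5·(23−23)≡0=a; q(16)→5·(16−23)≡17=r; d(3)→5·(3−23)≡4=e (all mod 26).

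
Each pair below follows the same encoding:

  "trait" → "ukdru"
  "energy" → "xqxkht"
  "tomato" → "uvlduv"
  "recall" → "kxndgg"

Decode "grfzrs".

liquid

t(19)→u(20) and r(17)→k(10) fit y≡5x+3 (mod 26); the inverse of 5 mod 26 is 21. Treating letters as 0–25, the rule is x ↦ 5x + 3 (mod 26).
Undoing it on grfzrs: g(6)→21·(6−3)≡11=l; r(17)→21·(17−3)≡8=i; f(5)→21·(5−3)≡16=q; z(25)→21·(25−3)≡20=u; r(17)→21·(17−3)≡8=i; s(18)→21·(18−3)≡3=d (all mod 26).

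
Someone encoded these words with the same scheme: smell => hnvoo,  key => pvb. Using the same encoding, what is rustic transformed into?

ifhgrx

Each pair mirrors across the alphabet (s↔h, m↔n, e↔v): positions sum to 25. This is the alphabet-reversal cipher (Atbash): a becomes z, b becomes y, etc.
Applying it to rustic: r↔i, u↔f, s↔h, t↔g, i↔r, c↔x.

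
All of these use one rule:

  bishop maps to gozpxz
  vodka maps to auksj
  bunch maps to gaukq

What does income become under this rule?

ntjwvo

The shift increases by 1 at each position, starting from +5: 5, 6, 7, ….
For income: i+5=n, n+6=t, c+7=j, o+8=w, m+9=v, e+10=o.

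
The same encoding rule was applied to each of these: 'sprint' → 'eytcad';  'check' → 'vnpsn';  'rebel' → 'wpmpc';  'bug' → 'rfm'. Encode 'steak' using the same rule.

vlped

The output letters match the input read backwards, each shifted +11: sprint reversed is tnirps. Read the word backwards and shift each letter +11.
On steak: reverse → kaets; then shift: k+11=v, a+11=l, e+11=p, t+11=e, s+11=d.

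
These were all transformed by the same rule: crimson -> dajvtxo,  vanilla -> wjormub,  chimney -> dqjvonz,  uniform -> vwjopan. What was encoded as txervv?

Shifts by position in crimson: pos 0: c→d (+1), pos 1: r→a (+9), pos 2: i→j (+1), pos 3: m→v (+9) — repeating every 2. The shifts repeat in a cycle of length 2: positions 0,1,… shift by +1, +9, then the pattern repeats.
Undoing it on txervv: t−1=s, x−9=o, e−1=d, r−9=i, v−1=u, v−9=m.

sodium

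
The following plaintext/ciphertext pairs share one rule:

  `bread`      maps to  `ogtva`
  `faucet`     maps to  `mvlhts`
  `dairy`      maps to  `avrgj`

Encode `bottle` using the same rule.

b(1)→o(14) and r(17)→g(6) fit y≡19x+21 (mod 26); the inverse of 19 mod 26 is 11. This is an affine cipher: with a=0,…,z=25, each position x becomes (19x+21) mod 26.
For bottle: b(1)→19·1+21≡14=o; o(14)→19·14+21≡1=b; t(19)→19·19+21≡18=s; t(19)→19·19+21≡18=s; l(11)→19·11+21≡22=w; e(4)→19·4+21≡19=t (all mod 26).

obsswt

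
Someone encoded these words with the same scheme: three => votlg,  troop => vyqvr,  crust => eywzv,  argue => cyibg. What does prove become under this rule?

The shifts repeat in a cycle of length 2: positions 0,1,… shift by +2, +7, then the pattern repeats.
On prove: p+2=r, r+7=y, o+2=q, v+7=c, e+2=g.

ryqcg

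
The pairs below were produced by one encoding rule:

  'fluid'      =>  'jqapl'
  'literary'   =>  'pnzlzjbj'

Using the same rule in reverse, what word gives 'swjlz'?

order

In fluid: f→j is +4, l→q is +5, u→a is +6, i→p is +7 — the shift increases by 1 each position. The shift increases by 1 at each position, starting from +4: 4, 5, 6, ….
Undoing it on swjlz: s−4=o, w−5=r, j−6=d, l−7=e, z−8=r.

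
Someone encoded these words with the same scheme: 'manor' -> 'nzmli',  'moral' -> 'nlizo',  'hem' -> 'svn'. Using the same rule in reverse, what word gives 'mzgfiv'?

Each pair mirrors across the alphabet (m↔n, a↔z, n↔m): positions sum to 25. Letters are reflected about the middle of the alphabet (position → 25−position): Atbash.
Reversing it on mzgfiv: m↔n, z↔a, g↔t, f↔u, i↔r, v↔e.

nature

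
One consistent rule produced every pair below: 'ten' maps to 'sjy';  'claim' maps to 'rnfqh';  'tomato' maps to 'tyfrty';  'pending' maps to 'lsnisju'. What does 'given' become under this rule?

The output letters match the input read backwards, each shifted +5: ten reversed is net. Read the word backwards and shift each letter +5.
Applying it to given: reverse → nevig; then shift: n+5=s, e+5=j, v+5=a, i+5=n, g+5=l.

sjanl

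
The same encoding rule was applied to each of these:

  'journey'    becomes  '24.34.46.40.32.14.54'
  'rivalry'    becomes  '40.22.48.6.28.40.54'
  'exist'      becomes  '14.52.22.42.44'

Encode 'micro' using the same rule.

30.22.10.40.34

j(#10)→24 and o(#15)→34: differences scale by 2, so n = 2·pos + 4. With a=1..z=26, the number is 2·pos + 4.
Applying it to micro: m=13→30, i=9→22, c=3→10, r=18→40, o=15→34.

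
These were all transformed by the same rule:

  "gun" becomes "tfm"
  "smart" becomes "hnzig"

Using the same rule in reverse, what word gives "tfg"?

gut

Each pair mirrors across the alphabet (g↔t, u↔f, n↔m): positions sum to 25. Letters are reflected about the middle of the alphabet (position → 25−position): Atbash.
Undoing it on tfg: t↔g, f↔u, g↔t.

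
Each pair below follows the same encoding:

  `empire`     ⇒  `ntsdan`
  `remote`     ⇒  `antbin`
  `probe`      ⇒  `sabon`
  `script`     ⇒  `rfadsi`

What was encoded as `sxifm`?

This is an affine cipher: with a=0,…,z=25, each position x becomes (17x+23) mod 26.
Reversing it on sxifm: s(18)→23·(18−23)≡15=p; x(23)→23·(23−23)≡0=a; i(8)→23·(8−23)≡19=t; f(5)→23·(5−23)≡2=c; m(12)→23·(12−23)≡7=h (all mod 26).

patch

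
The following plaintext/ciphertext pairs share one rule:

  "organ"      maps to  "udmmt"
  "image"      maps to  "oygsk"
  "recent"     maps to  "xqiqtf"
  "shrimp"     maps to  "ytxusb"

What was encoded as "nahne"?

hobby

Shifts by position in organ: pos 0: o→u (+6), pos 1: r→d (+12), pos 2: g→m (+6), pos 3: a→m (+12) — repeating every 2. The shifts repeat in a cycle of length 2: positions 0,1,… shift by +6, +12, then the pattern repeats.
Undoing it on nahne: n−6=h, a−12=o, h−6=b, n−12=b, e−6=y.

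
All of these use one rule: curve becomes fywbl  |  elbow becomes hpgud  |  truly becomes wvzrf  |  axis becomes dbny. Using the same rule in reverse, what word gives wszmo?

Letter i (0-indexed) is shifted by i+3, so successive shifts are 3, 4, 5, ….
Decoding wszmo: w−3=t, s−4=o, z−5=u, m−6=g, o−7=h.

tough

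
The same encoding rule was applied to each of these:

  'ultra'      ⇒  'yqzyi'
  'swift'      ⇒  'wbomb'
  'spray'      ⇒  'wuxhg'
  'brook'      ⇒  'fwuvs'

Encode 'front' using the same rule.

Each letter shifts forward by (position + 4), i.e. 4, 5, 6, … — the shift grows by one for each successive letter.
Applying it to front: f+4=j, r+5=w, o+6=u, n+7=u, t+8=b.

jwuub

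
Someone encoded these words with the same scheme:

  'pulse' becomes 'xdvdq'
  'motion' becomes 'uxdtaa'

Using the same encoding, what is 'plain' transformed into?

In pulse: p→x is +8, u→d is +9, l→v is +10, s→d is +11 — the shift increases by 1 each position. Letter i (0-indexed) is shifted by i+8, so successive shifts are 8, 9, 10, ….
For plain: p+8=x, l+9=u, a+10=k, i+11=t, n+12=z.

xuktz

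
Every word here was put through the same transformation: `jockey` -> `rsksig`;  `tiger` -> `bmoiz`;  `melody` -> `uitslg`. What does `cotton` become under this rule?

ksbbsv

The shift depends on letter class: consonant j→r is +8, but vowel o→s is +4. Two shifts are in play — +4 for a/e/i/o/u, +8 for every other letter.
Applying it to cotton: c(cons)+8=k, o(vowel)+4=s, t(cons)+8=b, t(cons)+8=b, o(vowel)+4=s, n(cons)+8=v.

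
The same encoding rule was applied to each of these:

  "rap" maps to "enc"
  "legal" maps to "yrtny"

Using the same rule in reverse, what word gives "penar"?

crane

Compare letters: r→e is +13, a→n is +13, p→c is +13 — a constant shift. Each letter is shifted forward by 13 in the alphabet (a Caesar shift of +13).
Reversing it on penar: p−13=c, e−13=r, n−13=a, a−13=n, r−13=e.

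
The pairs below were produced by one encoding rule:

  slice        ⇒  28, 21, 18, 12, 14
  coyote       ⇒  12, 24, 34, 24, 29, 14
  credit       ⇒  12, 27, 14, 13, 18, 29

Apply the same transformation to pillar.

25, 18, 21, 21, 10, 27

The number is (letter's place in the alphabet, a=1) + 9.
Applying it to pillar: p=16→25, i=9→18, l=12→21, l=12→21, a=1→10, r=18→27.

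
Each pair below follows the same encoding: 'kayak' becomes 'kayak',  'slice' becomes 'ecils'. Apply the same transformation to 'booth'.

It's just the letters in reverse order.
On booth: reverse → htoob.

htoob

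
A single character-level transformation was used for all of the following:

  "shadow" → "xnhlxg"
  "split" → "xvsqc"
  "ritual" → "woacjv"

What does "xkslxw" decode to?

seldom

In shadow: s→x is +5, h→n is +6, a→h is +7, d→l is +8 — the shift increases by 1 each position. Letter i (0-indexed) is shifted by i+5, so successive shifts are 5, 6, 7, ….
Undoing it on xkslxw: x−5=s, k−6=e, s−7=l, l−8=d, x−9=o, w−10=m.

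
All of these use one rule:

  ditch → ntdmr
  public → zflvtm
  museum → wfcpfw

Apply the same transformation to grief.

qbtpp

The shift depends on letter class: consonant d→n is +10, but vowel i→t is +11. The rule splits by letter class: vowels +11, consonants +10.
On grief: g(cons)+10=q, r(cons)+10=b, i(vowel)+11=t, e(vowel)+11=p, f(cons)+10=p.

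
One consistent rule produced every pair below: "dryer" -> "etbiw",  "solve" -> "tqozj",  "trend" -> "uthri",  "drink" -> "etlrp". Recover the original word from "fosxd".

empty

In dryer: d→e is +1, r→t is +2, y→b is +3, e→i is +4 — the shift increases by 1 each position. The shift increases by 1 at each position, starting from +1: 1, 2, 3, ….
Decoding fosxd: f−1=e, o−2=m, s−3=p, x−4=t, d−5=y.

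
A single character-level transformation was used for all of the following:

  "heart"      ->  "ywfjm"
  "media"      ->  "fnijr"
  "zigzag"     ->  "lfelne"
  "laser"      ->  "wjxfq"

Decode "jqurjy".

The output letters match the input read backwards, each shifted +5: heart reversed is traeh. Two steps: reverse the string, then apply a Caesar shift of +5.
Reversing it on jqurjy: shift back: j−5=e, q−5=l, u−5=p, r−5=m, j−5=e, y−5=t → elpmet; then reverse → temple.

temple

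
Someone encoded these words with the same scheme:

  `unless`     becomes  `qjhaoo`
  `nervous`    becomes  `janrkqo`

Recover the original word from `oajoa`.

sense

Each letter is shifted forward by 22 in the alphabet (a Caesar shift of +22).
Decoding oajoa: o−22=s, a−22=e, j−22=n, o−22=s, a−22=e.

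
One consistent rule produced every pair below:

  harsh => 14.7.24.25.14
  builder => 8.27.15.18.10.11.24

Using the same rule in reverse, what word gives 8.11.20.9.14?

Each letter is replaced by its alphabet position (a=1..z=26) + 6.
Undoing it on 8.11.20.9.14: 8→(8−6)÷1=2=b, 11→(11−6)÷1=5=e, 20→(20−6)÷1=14=n, 9→(9−6)÷1=3=c, 14→(14−6)÷1=8=h.

bench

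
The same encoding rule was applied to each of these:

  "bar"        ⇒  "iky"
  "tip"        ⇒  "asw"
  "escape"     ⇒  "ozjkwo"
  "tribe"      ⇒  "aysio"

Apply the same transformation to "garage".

nkykno

The shift depends on letter class: consonant b→i is +7, but vowel a→k is +10. The rule splits by letter class: vowels +10, consonants +7.
On garage: g(cons)+7=n, a(vowel)+10=k, r(cons)+7=y, a(vowel)+10=k, g(cons)+7=n, e(vowel)+10=o.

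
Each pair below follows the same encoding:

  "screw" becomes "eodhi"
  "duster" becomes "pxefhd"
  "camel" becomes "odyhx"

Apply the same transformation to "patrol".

The rule splits by letter class: vowels +3, consonants +12.
Applying it to patrol: p(cons)+12=b, a(vowel)+3=d, t(cons)+12=f, r(cons)+12=d, o(vowel)+3=r, l(cons)+12=x.

bdfdrx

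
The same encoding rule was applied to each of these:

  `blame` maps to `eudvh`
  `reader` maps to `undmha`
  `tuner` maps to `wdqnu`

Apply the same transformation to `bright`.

ealpkc

It's a Vigenère-style cipher with numeric key [3,9]: position i shifts by key[i mod 2].
For bright: b+3=e, r+9=a, i+3=l, g+9=p, h+3=k, t+9=c.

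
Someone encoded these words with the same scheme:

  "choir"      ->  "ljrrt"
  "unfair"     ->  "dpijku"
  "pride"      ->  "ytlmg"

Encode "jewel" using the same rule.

Shifts by position in choir: pos 0: c→l (+9), pos 1: h→j (+2), pos 2: o→r (+3), pos 3: i→r (+9), pos 4: r→t (+2) — repeating every 3. It's a Vigenère-style cipher with numeric key [9,2,3]: position i shifts by key[i mod 3].
For jewel: j+9=s, e+2=g, w+3=z, e+9=n, l+2=n.

sgznn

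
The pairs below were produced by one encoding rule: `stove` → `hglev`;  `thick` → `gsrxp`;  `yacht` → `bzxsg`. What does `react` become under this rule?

ivzxg

Each pair mirrors across the alphabet (s↔h, t↔g, o↔l): positions sum to 25. Letters are reflected about the middle of the alphabet (position → 25−position): Atbash.
For react: r↔i, e↔v, a↔z, c↔x, t↔g.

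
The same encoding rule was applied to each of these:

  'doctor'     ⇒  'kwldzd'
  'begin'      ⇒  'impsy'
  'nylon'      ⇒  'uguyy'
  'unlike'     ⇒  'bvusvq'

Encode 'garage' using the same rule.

In doctor: d→k is +7, o→w is +8, c→l is +9, t→d is +10 — the shift increases by 1 each position. Letter i (0-indexed) is shifted by i+7, so successive shifts are 7, 8, 9, ….
On garage: g+7=n, a+8=i, r+9=a, a+10=k, g+11=r, e+12=q.

niakrq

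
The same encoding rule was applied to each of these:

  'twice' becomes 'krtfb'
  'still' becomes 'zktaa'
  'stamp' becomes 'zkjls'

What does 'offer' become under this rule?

hmmbo

This is an affine cipher: with a=0,…,z=25, each position x becomes (11x+9) mod 26.
For offer: o(14)→11·14+9≡7=h; f(5)→11·5+9≡12=m; f(5)→11·5+9≡12=m; e(4)→11·4+9≡1=b; r(17)→11·17+9≡14=o (all mod 26).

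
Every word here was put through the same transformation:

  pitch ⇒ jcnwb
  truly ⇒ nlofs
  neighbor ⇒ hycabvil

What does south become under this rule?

Compare letters: p→j is +20, i→c is +20, t→n is +20 — a constant shift. It's a constant shift of +20 (ROT20).
On south: s+20=m, o+20=i, u+20=o, t+20=n, h+20=b.

mionb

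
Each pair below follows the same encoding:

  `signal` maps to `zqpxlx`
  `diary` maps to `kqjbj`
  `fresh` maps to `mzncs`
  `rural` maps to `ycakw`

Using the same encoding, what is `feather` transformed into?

In signal: s→z is +7, i→q is +8, g→p is +9, n→x is +10 — the shift increases by 1 each position. Letter i (0-indexed) is shifted by i+7, so successive shifts are 7, 8, 9, ….
Applying it to feather: f+7=m, e+8=m, a+9=j, t+10=d, h+11=s, e+12=q, r+13=e.

mmjdsqe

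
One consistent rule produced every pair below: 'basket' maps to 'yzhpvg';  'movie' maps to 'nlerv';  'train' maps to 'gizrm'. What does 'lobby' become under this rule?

olyyb

Each letter is replaced by its mirror in the alphabet: a↔z, b↔y, c↔x, and so on (the Atbash cipher).
For lobby: l↔o, o↔l, b↔y, b↔y, y↔b.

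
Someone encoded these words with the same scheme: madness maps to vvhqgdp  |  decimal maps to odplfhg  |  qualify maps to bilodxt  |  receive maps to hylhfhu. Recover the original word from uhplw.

timer

The output letters match the input read backwards, each shifted +3: madness reversed is ssendam. Read the word backwards and shift each letter +3.
Decoding uhplw: shift back: u−3=r, h−3=e, p−3=m, l−3=i, w−3=t → remit; then reverse → timer.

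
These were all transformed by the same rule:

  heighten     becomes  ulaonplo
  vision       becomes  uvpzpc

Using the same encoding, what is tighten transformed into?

Two steps: reverse the string, then apply a Caesar shift of +7.
On tighten: reverse → nethgit; then shift: n+7=u, e+7=l, t+7=a, h+7=o, g+7=n, i+7=p, t+7=a.

ulaonpa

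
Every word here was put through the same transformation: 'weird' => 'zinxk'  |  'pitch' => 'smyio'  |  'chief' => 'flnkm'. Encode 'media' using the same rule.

piioh

Letter i (0-indexed) is shifted by i+3, so successive shifts are 3, 4, 5, ….
For media: m+3=p, e+4=i, d+5=i, i+6=o, a+7=h.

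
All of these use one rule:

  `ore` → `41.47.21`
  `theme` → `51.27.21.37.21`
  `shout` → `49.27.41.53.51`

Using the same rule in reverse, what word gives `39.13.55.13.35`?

The formula is n = 2×(alphabet index, a=1) + 11.
Undoing it on 39.13.55.13.35: 39→(39−11)÷2=14=n, 13→(13−11)÷2=1=a, 55→(55−11)÷2=22=v, 13→(13−11)÷2=1=a, 35→(35−11)÷2=12=l.

naval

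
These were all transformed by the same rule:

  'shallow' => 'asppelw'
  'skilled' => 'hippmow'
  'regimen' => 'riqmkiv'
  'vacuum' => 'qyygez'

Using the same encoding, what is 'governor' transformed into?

vsrvizsk

The output letters match the input read backwards, each shifted +4: shallow reversed is wollahs. Read the word backwards and shift each letter +4.
On governor: reverse → ronrevog; then shift: r+4=v, o+4=s, n+4=r, r+4=v, e+4=i, v+4=z, o+4=s, g+4=k.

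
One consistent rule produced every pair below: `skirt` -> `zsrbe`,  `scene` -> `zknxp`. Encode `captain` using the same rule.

jiydlua

In skirt: s→z is +7, k→s is +8, i→r is +9, r→b is +10 — the shift increases by 1 each position. Each letter shifts forward by (position + 7), i.e. 7, 8, 9, … — the shift grows by one for each successive letter.
Applying it to captain: c+7=j, a+8=i, p+9=y, t+10=d, a+11=l, i+12=u, n+13=a.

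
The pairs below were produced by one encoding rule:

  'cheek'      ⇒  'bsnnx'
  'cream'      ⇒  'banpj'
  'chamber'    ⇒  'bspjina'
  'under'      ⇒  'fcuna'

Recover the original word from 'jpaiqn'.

marble

Each letter's alphabet position (a=0..z=25) is mapped through 19·x+15 mod 26 — an affine cipher.
Undoing it on jpaiqn: j(9)→11·(9−15)≡12=m; p(15)→11·(15−15)≡0=a; a(0)→11·(0−15)≡17=r; i(8)→11·(8−15)≡1=b; q(16)→11·(16−15)≡11=l; n(13)→11·(13−15)≡4=e (all mod 26).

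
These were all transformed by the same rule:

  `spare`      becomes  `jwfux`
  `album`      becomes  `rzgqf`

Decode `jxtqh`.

close

The output letters match the input read backwards, each shifted +5: spare reversed is eraps. The word is reversed, then every letter is shifted forward by 5.
Undoing it on jxtqh: shift back: j−5=e, x−5=s, t−5=o, q−5=l, h−5=c → esolc; then reverse → close.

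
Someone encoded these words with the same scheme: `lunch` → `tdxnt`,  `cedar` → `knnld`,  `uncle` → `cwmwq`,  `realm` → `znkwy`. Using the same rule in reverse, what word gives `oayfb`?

Each letter shifts forward by (position + 8), i.e. 8, 9, 10, … — the shift grows by one for each successive letter.
Decoding oayfb: o−8=g, a−9=r, y−10=o, f−11=u, b−12=p.

group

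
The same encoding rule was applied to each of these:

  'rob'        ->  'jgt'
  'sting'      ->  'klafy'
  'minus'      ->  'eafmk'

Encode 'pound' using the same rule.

Compare letters: r→j is +18, o→g is +18, b→t is +18 — a constant shift. Each letter is shifted forward by 18 in the alphabet (a Caesar shift of +18).
For pound: p+18=h, o+18=g, u+18=m, n+18=f, d+18=v.

hgmfv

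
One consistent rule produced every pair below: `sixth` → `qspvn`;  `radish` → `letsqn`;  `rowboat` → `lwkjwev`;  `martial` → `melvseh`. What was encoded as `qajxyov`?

subject

s(18)→q(16) and i(8)→s(18) fit y≡5x+4 (mod 26); the inverse of 5 mod 26 is 21. This is an affine cipher: with a=0,…,z=25, each position x becomes (5x+4) mod 26.
Decoding qajxyov: q(16)→21·(16−4)≡18=s; a(0)→21·(0−4)≡20=u; j(9)→21·(9−4)≡1=b; x(23)→21·(23−4)≡9=j; y(24)→21·(24−4)≡4=e; o(14)→21·(14−4)≡2=c; v(21)→21·(21−4)≡19=t (all mod 26).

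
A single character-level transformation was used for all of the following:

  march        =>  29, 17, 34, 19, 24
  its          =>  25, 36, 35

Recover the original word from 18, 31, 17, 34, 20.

Letters become their 1-based position plus 16 (so a→17, b→18, …).
Undoing it on 18, 31, 17, 34, 20: 18→(18−16)÷1=2=b, 31→(31−16)÷1=15=o, 17→(17−16)÷1=1=a, 34→(34−16)÷1=18=r, 20→(20−16)÷1=4=d.

board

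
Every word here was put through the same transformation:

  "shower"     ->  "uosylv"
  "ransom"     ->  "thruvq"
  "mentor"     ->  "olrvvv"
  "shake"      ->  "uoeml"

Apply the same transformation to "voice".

xvmel

Shifts by position in shower: pos 0: s→u (+2), pos 1: h→o (+7), pos 2: o→s (+4), pos 3: w→y (+2), pos 4: e→l (+7), pos 5: r→v (+4) — repeating every 3. It's a Vigenère-style cipher with numeric key [2,7,4]: position i shifts by key[i mod 3].
For voice: v+2=x, o+7=v, i+4=m, c+2=e, e+7=l.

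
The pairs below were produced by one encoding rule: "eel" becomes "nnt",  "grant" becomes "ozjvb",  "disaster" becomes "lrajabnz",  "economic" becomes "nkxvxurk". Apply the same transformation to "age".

Two shifts are in play — +9 for a/e/i/o/u, +8 for every other letter.
For age: a(vowel)+9=j, g(cons)+8=o, e(vowel)+9=n.

jon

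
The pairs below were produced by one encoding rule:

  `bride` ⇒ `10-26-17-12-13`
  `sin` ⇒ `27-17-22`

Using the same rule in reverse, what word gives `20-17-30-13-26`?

b is letter #2 and maps to 10: an offset of 8. Letters become their 1-based position plus 8 (so a→9, b→10, …).
Reversing it on 20-17-30-13-26: 20→(20−8)÷1=12=l, 17→(17−8)÷1=9=i, 30→(30−8)÷1=22=v, 13→(13−8)÷1=5=e, 26→(26−8)÷1=18=r.

liver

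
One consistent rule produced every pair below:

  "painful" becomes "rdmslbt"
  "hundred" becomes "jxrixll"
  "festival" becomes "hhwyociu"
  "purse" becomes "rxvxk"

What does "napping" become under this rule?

Each letter shifts forward by (position + 2), i.e. 2, 3, 4, … — the shift grows by one for each successive letter.
For napping: n+2=p, a+3=d, p+4=t, p+5=u, i+6=o, n+7=u, g+8=o.

pdtuouo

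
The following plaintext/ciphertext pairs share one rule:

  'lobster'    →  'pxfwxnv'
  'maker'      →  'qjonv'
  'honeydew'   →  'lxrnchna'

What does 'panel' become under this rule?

tjrnp

Vowels shift forward by 9 and consonants shift forward by 4.
Applying it to panel: p(cons)+4=t, a(vowel)+9=j, n(cons)+4=r, e(vowel)+9=n, l(cons)+4=p.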